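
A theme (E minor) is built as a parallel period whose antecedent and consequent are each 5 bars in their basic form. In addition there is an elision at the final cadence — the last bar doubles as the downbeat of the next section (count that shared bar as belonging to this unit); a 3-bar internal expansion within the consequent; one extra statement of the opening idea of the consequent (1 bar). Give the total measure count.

Basic parallel period: 5 + 5 = 10 bars.
10 (basic form) + 3 (internal expansion) + 1 (extra statement) = 14.
The elision shares a bar with the next section but does not change this unit's count.

14 measures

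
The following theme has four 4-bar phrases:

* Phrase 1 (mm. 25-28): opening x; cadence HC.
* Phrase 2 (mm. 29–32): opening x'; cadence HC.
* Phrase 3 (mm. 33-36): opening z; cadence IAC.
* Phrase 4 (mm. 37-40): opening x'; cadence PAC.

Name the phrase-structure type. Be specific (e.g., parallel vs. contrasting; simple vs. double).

Four phrases in two halves: the first half (measures 25-32) ends with a half cadence, the second (bars 33–40) with a perfect authentic cadence — a large antecedent–consequent pair, i.e. a double period.
Phrase 3 begins with different material from phrase 1, making it contrasting.

contrasting double period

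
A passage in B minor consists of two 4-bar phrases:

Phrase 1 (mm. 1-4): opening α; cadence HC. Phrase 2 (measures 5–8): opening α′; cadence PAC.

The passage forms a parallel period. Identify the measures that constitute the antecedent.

The antecedent is the phrase ending with the weaker cadence (half cadence, phrase 1) and the consequent the one ending more conclusively (perfect authentic cadence, phrase 2); the antecedent is mm. 1–4.

measures 1–4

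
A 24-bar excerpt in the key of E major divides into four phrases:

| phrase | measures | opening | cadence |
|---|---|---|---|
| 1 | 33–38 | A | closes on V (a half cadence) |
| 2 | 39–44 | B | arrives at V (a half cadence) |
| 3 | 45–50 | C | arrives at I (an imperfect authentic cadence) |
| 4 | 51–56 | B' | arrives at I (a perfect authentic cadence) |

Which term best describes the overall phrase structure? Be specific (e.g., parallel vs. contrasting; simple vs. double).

contrasting double period

Four phrases in two halves: the first half (mm. 33–44) ends with a half cadence, the second (mm. 45–56) with a perfect authentic cadence — a large antecedent–consequent pair, i.e. a double period.
Phrase 3 begins with different material from phrase 1, making it contrasting.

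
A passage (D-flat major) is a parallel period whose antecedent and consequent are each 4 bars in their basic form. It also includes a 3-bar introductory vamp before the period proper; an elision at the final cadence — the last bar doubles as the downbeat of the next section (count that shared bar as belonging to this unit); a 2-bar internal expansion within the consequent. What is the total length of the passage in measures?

13 measures

Basic parallel period: 4 + 4 = 8 bars.
8 (basic form) + 3 (introduction) + 2 (internal expansion) = 13.
The elision shares a bar with the next section but does not change this unit's count.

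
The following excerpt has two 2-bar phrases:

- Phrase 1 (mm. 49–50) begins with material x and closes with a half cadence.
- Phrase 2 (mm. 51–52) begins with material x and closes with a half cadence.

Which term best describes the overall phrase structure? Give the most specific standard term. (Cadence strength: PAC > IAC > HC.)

repeated phrase

Both phrases have the same opening (x) and the same cadence (half cadence): the second is a restatement, not a consequent, so this is a repeated phrase rather than a period.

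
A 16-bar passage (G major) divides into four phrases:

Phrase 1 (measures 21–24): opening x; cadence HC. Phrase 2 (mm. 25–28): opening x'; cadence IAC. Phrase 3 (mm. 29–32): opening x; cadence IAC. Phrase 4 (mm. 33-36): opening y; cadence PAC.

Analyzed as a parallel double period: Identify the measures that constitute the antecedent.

measures 21–28

In a double period the four phrases pair into a large antecedent (phrases 1–2, ending imperfect authentic cadence) and a large consequent (phrases 3–4, ending perfect authentic cadence). The antecedent spans mm. 21–28.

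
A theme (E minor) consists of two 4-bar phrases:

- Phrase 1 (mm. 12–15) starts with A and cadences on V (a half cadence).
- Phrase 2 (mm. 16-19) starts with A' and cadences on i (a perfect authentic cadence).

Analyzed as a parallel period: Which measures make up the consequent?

The antecedent is the phrase ending with the weaker cadence (half cadence, phrase 1) and the consequent the one ending more conclusively (perfect authentic cadence, phrase 2); the consequent is measures 16-19.

measures 16–19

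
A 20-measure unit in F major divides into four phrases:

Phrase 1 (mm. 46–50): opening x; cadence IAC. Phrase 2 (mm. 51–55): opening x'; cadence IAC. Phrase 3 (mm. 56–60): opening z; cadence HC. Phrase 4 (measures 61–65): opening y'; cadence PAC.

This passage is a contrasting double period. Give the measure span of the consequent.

In a double period the four phrases pair into a large antecedent (phrases 1–2, ending imperfect authentic cadence) and a large consequent (phrases 3–4, ending perfect authentic cadence). The consequent spans bars 56–65.

measures 56–65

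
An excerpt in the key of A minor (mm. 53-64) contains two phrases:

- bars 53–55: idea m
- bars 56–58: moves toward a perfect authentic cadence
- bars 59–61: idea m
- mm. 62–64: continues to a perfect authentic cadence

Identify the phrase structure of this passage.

Both phrases have the same opening (m) and the same cadence (perfect authentic cadence): the second is a restatement, not a consequent, so this is a repeated phrase rather than a period.

repeated phrase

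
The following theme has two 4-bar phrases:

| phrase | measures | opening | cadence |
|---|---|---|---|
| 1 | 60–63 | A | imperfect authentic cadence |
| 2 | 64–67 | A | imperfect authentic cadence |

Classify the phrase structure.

repeated phrase

Both phrases have the same opening (A) and the same cadence (imperfect authentic cadence): the second is a restatement, not a consequent, so this is a repeated phrase rather than a period.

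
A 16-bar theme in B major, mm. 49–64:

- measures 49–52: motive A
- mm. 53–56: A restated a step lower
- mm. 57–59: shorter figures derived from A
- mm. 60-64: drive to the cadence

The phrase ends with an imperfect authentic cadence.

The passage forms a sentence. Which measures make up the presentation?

measures 49–56

The presentation of a sentence is the basic idea (measures 49-52) plus its repetition (measures 53–56); the presentation is therefore measures 49–56.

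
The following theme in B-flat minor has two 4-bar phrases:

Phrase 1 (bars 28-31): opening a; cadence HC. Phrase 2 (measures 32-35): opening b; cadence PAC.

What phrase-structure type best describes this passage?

contrasting period

Phrase 1 ends with a half cadence (weaker) and phrase 2 with a perfect authentic cadence (stronger): antecedent + consequent = a period.
The two phrases open with different material (a / b), so the period is contrasting.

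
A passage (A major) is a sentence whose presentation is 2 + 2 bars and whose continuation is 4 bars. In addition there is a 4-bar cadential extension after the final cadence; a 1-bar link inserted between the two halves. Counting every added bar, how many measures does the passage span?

Basic sentence: 2 + 2 + 4 = 8 bars.
8 (basic form) + 4 (cadential extension) + 1 (link) = 13.

13 measures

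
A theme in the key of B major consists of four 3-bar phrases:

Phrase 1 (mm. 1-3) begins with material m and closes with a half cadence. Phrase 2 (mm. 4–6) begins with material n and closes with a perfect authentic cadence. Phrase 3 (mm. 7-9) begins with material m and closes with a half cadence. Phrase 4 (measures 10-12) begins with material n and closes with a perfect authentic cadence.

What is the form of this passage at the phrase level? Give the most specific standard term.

The cadence pattern HC–PAC–HC–PAC is weak–strong twice, and phrases 3–4 restate phrases 1–2: a period heard twice, not a double period (which would end weakly at phrase 2).

repeated period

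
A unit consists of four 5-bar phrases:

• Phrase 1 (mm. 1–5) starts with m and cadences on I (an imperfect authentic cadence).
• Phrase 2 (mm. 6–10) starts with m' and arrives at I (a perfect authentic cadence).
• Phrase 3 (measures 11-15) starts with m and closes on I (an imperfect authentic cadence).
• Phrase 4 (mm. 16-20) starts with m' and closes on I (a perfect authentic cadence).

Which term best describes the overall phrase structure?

The cadence pattern IAC–PAC–IAC–PAC is weak–strong twice, and phrases 3–4 restate phrases 1–2: a period heard twice, not a double period (which would end weakly at phrase 2).

repeated period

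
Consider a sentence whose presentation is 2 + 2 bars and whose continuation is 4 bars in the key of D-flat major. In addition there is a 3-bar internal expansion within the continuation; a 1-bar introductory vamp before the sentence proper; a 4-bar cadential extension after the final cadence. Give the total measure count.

16 measures

Basic sentence: 2 + 2 + 4 = 8 bars.
8 (basic form) + 3 (internal expansion) + 1 (introduction) + 4 (cadential extension) = 16.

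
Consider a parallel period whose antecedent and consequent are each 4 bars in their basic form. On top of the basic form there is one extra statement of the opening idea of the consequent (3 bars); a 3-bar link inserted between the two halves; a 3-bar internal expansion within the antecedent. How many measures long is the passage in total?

17 measures

Basic parallel period: 4 + 4 = 8 bars.
8 (basic form) + 3 (extra statement) + 3 (link) + 3 (internal expansion) = 17.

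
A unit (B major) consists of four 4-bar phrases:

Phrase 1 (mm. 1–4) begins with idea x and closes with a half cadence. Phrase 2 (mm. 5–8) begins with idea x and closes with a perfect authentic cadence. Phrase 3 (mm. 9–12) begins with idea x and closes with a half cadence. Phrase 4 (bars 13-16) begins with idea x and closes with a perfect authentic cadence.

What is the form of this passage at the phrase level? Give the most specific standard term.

repeated period

The cadence pattern HC–PAC–HC–PAC is weak–strong twice, and phrases 3–4 restate phrases 1–2: a period heard twice, not a double period (which would end weakly at phrase 2).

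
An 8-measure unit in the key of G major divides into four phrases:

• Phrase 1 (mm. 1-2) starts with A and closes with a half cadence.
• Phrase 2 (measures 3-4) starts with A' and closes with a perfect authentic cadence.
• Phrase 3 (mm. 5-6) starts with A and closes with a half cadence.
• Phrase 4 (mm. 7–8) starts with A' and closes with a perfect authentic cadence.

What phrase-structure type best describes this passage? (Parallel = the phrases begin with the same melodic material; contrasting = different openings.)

repeated period

The cadence pattern HC–PAC–HC–PAC is weak–strong twice, and phrases 3–4 restate phrases 1–2: a period heard twice, not a double period (which would end weakly at phrase 2).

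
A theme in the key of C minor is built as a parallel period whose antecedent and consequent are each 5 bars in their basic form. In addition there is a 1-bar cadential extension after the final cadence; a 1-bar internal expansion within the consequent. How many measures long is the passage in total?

Basic parallel period: 5 + 5 = 10 bars.
10 (basic form) + 1 (cadential extension) + 1 (internal expansion) = 12.

12 measures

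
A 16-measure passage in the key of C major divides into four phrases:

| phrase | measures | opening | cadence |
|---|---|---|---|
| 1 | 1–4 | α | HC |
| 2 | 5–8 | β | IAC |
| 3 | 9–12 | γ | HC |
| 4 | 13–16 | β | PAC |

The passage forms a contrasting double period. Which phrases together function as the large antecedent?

In a double period the first pair of phrases (ending imperfect authentic cadence) is the large antecedent and the second pair (ending perfect authentic cadence) is the large consequent; the antecedent is phrases 1 and 2.

phrases 1 and 2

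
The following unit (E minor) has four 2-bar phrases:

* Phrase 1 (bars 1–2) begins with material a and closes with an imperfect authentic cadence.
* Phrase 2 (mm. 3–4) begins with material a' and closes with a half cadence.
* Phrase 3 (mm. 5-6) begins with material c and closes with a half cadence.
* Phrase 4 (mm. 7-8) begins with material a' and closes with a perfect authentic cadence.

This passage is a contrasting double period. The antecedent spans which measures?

In a double period the four phrases pair into a large antecedent (phrases 1–2, ending half cadence) and a large consequent (phrases 3–4, ending perfect authentic cadence). The antecedent spans measures 1-4.

measures 1–4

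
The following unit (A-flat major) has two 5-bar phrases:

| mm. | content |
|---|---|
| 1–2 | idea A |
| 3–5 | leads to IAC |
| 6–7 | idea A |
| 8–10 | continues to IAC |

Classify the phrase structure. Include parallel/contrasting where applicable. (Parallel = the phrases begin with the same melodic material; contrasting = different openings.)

Both phrases have the same opening (A) and the same cadence (imperfect authentic cadence): the second is a restatement, not a consequent, so this is a repeated phrase rather than a period.

repeated phrase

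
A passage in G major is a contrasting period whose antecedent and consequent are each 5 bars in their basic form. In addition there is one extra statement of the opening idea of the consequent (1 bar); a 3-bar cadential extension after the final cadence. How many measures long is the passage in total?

14 measures

Basic contrasting period: 5 + 5 = 10 bars.
10 (basic form) + 1 (extra statement) + 3 (cadential extension) = 14.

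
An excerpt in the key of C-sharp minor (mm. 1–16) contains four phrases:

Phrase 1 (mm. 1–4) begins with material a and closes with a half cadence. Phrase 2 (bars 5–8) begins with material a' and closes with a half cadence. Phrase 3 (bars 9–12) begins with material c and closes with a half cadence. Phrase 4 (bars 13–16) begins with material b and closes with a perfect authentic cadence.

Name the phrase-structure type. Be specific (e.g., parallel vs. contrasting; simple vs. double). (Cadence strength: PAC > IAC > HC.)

contrasting double period

Four phrases in two halves: the first half (bars 1–8) ends with a half cadence, the second (bars 9-16) with a perfect authentic cadence — a large antecedent–consequent pair, i.e. a double period.
Phrase 3 begins with different material from phrase 1, making it contrasting.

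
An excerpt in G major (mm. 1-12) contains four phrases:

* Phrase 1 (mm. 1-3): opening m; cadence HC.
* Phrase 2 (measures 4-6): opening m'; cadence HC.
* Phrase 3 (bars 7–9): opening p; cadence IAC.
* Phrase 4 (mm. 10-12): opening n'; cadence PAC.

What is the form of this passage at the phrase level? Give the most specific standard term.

Four phrases in two halves: the first half (measures 1-6) ends with a half cadence, the second (mm. 7-12) with a perfect authentic cadence — a large antecedent–consequent pair, i.e. a double period.
Phrase 3 begins with different material from phrase 1, making it contrasting.

contrasting double period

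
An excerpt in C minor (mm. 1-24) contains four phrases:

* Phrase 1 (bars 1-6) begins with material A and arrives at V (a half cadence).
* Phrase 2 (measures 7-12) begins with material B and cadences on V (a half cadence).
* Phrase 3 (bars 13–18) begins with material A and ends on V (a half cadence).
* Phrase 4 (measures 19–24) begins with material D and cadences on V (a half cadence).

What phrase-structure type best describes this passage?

Phrase 4 ends with a half cadence, no stronger than phrase 2's half cadence, so the four phrases do not form a double period; nor do phrases 3–4 duplicate 1–2, so it is not a repeated period. With no phrase reaching a conclusive cadence, the passage is a phrase group.

phrase group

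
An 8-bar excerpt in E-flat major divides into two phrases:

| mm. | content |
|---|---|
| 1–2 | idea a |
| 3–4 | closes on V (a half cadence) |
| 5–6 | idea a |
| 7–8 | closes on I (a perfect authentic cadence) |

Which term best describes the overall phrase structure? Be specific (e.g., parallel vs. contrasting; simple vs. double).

parallel period

Phrase 1 ends with a half cadence (weaker) and phrase 2 with a perfect authentic cadence (stronger): antecedent + consequent = a period.
The two phrases open with the same material (a / a), so the period is parallel.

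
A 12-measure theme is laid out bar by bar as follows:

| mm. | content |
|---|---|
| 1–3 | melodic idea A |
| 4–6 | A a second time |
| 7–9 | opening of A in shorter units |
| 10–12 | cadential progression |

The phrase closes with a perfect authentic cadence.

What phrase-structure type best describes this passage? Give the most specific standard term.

Basic idea (mm. 1–3) + its repetition (measures 4–6) form the presentation; fragmentation and cadence (bars 7-12) form the continuation — the 12-bar whole is a sentence.

sentence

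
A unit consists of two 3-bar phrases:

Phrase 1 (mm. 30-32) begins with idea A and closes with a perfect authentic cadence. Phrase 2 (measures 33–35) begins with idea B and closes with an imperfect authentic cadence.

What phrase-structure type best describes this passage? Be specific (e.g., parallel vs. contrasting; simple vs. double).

phrase group

The second phrase closes with an imperfect authentic cadence, which is not stronger than the first phrase's perfect authentic cadence; without a weak→strong cadential pair there is no antecedent–consequent relationship, so this is a phrase group rather than a period.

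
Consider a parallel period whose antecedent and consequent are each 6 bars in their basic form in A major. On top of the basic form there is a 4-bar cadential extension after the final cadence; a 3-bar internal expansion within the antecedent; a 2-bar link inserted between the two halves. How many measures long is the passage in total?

Basic parallel period: 6 + 6 = 12 bars.
12 (basic form) + 4 (cadential extension) + 3 (internal expansion) + 2 (link) = 21.

21 measures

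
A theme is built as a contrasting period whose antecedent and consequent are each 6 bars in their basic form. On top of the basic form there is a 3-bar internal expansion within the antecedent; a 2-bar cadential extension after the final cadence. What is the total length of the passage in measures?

17 measures

Basic contrasting period: 6 + 6 = 12 bars.
12 (basic form) + 3 (internal expansion) + 2 (cadential extension) = 17.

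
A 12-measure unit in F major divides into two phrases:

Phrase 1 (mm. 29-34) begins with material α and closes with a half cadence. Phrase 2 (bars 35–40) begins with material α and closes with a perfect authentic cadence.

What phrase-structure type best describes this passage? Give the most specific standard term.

parallel period

Phrase 1 ends with a half cadence (weaker) and phrase 2 with a perfect authentic cadence (stronger): antecedent + consequent = a period.
The two phrases open with the same material (α / α), so the period is parallel.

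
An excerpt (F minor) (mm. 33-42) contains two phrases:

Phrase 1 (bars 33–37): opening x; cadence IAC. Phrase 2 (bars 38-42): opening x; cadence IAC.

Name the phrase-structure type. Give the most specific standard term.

repeated phrase

Both phrases have the same opening (x) and the same cadence (imperfect authentic cadence): the second is a restatement, not a consequent, so this is a repeated phrase rather than a period.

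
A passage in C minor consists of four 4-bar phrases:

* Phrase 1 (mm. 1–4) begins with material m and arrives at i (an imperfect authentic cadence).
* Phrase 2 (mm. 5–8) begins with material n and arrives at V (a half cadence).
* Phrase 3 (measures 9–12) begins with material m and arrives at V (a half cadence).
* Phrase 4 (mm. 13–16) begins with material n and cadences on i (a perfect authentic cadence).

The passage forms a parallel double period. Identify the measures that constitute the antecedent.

measures 1–8

In a double period the four phrases pair into a large antecedent (phrases 1–2, ending half cadence) and a large consequent (phrases 3–4, ending perfect authentic cadence). The antecedent spans mm. 1–8.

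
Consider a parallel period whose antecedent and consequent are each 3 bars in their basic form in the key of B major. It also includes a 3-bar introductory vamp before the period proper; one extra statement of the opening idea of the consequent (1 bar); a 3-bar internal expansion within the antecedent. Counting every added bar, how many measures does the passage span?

Basic parallel period: 3 + 3 = 6 bars.
6 (basic form) + 3 (introduction) + 1 (extra statement) + 3 (internal expansion) = 13.

13 measures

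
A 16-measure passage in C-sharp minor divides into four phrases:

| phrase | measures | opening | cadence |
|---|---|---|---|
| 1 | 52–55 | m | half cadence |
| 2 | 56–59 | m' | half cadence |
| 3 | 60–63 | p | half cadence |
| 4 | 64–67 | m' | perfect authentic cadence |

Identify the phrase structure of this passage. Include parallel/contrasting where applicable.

contrasting double period

Four phrases in two halves: the first half (bars 52–59) ends with a half cadence, the second (mm. 60–67) with a perfect authentic cadence — a large antecedent–consequent pair, i.e. a double period.
Phrase 3 begins with different material from phrase 1, making it contrasting.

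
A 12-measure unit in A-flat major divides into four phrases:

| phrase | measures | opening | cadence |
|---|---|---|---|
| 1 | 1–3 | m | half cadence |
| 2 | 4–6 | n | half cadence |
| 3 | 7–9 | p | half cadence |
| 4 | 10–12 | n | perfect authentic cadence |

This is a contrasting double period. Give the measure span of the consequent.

measures 7–12

In a double period the first pair of phrases (ending half cadence) is the large antecedent and the second pair (ending perfect authentic cadence) is the large consequent; the consequent is measures 7–12.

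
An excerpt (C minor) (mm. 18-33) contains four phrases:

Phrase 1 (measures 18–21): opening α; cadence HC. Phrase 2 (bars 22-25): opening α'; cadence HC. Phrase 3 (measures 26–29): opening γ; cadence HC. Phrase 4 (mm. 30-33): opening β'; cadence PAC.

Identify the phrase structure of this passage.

Four phrases in two halves: the first half (mm. 18–25) ends with a half cadence, the second (bars 26–33) with a perfect authentic cadence — a large antecedent–consequent pair, i.e. a double period.
Phrase 3 begins with different material from phrase 1, making it contrasting.

contrasting double period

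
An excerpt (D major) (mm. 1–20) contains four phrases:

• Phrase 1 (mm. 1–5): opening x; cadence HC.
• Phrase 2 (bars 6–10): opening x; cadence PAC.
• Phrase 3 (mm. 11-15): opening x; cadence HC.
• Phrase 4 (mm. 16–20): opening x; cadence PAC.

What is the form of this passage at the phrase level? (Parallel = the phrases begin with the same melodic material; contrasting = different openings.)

repeated period

The cadence pattern HC–PAC–HC–PAC is weak–strong twice, and phrases 3–4 restate phrases 1–2: a period heard twice, not a double period (which would end weakly at phrase 2).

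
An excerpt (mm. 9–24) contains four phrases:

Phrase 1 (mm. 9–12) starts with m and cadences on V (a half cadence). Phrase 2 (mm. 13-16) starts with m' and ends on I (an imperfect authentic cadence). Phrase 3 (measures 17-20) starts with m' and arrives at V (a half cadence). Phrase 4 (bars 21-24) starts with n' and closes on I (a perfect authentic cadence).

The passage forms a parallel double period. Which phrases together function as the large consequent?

In a double period the first pair of phrases (ending imperfect authentic cadence) is the large antecedent and the second pair (ending perfect authentic cadence) is the large consequent; the consequent is phrases 3 and 4.

phrases 3 and 4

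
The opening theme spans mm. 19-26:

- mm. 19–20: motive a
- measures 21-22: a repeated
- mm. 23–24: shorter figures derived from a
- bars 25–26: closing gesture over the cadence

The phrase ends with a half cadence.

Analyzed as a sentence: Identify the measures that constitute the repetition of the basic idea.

measures 21–22

The presentation of a sentence is the basic idea (mm. 19–20) plus its repetition (bars 21–22); the repetition of the basic idea is therefore mm. 21-22.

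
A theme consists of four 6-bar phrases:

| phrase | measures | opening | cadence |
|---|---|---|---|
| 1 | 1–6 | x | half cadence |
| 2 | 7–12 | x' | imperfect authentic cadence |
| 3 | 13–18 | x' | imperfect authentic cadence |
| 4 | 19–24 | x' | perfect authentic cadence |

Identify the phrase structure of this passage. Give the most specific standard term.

Four phrases in two halves: the first half (mm. 1–12) ends with an imperfect authentic cadence, the second (mm. 13-24) with a perfect authentic cadence — a large antecedent–consequent pair, i.e. a double period.
Phrase 3 begins with the same material as phrase 1, making it parallel.

parallel double period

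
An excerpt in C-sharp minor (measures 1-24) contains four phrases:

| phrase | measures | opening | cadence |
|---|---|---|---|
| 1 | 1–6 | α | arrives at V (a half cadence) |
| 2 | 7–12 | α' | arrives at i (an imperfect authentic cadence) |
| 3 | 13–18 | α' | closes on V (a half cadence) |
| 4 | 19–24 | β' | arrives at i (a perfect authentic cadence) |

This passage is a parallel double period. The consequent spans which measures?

In a double period the four phrases pair into a large antecedent (phrases 1–2, ending imperfect authentic cadence) and a large consequent (phrases 3–4, ending perfect authentic cadence). The consequent spans mm. 13–24.

measures 13–24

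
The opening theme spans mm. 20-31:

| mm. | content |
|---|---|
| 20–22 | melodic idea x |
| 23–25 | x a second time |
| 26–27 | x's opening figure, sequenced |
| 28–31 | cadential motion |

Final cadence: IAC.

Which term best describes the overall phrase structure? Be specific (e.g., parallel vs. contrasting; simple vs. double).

Basic idea (mm. 20-22) + its repetition (measures 23-25) form the presentation; fragmentation and cadence (mm. 26–31) form the continuation — the 12-bar whole is a sentence.

sentence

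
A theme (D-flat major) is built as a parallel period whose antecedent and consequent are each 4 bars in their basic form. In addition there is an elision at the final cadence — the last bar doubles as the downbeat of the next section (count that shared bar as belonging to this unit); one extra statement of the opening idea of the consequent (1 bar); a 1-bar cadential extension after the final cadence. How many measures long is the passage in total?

Basic parallel period: 4 + 4 = 8 bars.
8 (basic form) + 1 (extra statement) + 1 (cadential extension) = 10.
The elision shares a bar with the next section but does not change this unit's count.

10 measures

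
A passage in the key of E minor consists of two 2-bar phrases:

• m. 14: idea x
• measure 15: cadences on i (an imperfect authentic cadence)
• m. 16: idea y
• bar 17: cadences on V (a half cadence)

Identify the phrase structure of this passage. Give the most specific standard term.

The second phrase closes with a half cadence, which is not stronger than the first phrase's imperfect authentic cadence; without a weak→strong cadential pair there is no antecedent–consequent relationship, so this is a phrase group rather than a period.

phrase group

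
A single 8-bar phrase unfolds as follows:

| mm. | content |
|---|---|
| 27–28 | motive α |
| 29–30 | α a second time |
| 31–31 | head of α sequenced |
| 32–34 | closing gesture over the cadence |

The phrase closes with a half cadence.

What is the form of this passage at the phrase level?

Basic idea (bars 27–28) + its repetition (bars 29-30) form the presentation; fragmentation and cadence (mm. 31-34) form the continuation — the 8-bar whole is a sentence.

sentence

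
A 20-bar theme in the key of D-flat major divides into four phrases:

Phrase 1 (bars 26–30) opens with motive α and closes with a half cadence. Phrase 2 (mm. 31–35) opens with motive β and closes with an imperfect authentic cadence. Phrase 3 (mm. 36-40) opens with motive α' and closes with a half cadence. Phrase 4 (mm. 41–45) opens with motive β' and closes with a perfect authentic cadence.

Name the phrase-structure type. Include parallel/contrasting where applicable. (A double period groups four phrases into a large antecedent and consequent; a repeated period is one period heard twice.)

parallel double period

Four phrases in two halves: the first half (mm. 26-35) ends with an imperfect authentic cadence, the second (bars 36–45) with a perfect authentic cadence — a large antecedent–consequent pair, i.e. a double period.
Phrase 3 begins with the same material as phrase 1, making it parallel.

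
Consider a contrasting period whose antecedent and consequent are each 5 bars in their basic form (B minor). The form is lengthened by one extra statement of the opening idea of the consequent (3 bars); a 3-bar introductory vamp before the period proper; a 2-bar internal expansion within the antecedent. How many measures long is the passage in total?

Basic contrasting period: 5 + 5 = 10 bars.
10 (basic form) + 3 (extra statement) + 3 (introduction) + 2 (internal expansion) = 18.

18 measures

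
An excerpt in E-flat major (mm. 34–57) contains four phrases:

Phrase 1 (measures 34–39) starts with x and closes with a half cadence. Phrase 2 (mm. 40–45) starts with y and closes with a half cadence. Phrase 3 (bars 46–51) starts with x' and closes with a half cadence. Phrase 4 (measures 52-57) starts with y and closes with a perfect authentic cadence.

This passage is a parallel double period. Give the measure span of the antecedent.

In a double period the four phrases pair into a large antecedent (phrases 1–2, ending half cadence) and a large consequent (phrases 3–4, ending perfect authentic cadence). The antecedent spans mm. 34-45.

measures 34–45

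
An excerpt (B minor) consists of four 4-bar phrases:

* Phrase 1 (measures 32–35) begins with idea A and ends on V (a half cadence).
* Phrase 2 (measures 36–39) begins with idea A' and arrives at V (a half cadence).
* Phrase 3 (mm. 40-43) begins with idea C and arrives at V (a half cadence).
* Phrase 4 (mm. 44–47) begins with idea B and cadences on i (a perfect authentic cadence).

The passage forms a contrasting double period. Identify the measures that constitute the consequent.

In a double period the four phrases pair into a large antecedent (phrases 1–2, ending half cadence) and a large consequent (phrases 3–4, ending perfect authentic cadence). The consequent spans mm. 40–47.

measures 40–47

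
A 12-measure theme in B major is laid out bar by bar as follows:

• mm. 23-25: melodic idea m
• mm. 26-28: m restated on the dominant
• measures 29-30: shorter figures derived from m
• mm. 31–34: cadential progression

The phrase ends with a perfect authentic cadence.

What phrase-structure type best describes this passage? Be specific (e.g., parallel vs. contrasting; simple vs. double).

sentence

Basic idea (measures 23-25) + its repetition (mm. 26–28) form the presentation; fragmentation and cadence (mm. 29–34) form the continuation — the 12-bar whole is a sentence.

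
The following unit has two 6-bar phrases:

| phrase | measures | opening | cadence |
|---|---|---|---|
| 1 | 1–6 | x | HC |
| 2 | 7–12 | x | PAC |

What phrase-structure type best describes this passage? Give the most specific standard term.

parallel period

Phrase 1 ends with a half cadence (weaker) and phrase 2 with a perfect authentic cadence (stronger): antecedent + consequent = a period.
The two phrases open with the same material (x / x), so the period is parallel.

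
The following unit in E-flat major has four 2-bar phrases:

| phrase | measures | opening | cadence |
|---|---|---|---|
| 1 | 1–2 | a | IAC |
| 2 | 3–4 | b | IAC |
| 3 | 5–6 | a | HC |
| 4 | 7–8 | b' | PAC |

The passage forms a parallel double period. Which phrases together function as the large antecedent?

In a double period the first pair of phrases (ending imperfect authentic cadence) is the large antecedent and the second pair (ending perfect authentic cadence) is the large consequent; the antecedent is phrases 1 and 2.

phrases 1 and 2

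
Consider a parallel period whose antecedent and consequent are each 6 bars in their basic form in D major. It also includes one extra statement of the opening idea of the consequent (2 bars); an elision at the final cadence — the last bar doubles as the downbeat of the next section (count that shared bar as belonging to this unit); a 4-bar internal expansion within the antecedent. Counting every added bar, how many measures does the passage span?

18 measures

Basic parallel period: 6 + 6 = 12 bars.
12 (basic form) + 2 (extra statement) + 4 (internal expansion) = 18.
The elision shares a bar with the next section but does not change this unit's count.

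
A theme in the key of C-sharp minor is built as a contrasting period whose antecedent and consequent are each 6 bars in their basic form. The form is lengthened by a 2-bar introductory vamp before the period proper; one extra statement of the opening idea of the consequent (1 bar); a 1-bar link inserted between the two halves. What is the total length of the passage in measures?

Basic contrasting period: 6 + 6 = 12 bars.
12 (basic form) + 2 (introduction) + 1 (extra statement) + 1 (link) = 16.

16 measures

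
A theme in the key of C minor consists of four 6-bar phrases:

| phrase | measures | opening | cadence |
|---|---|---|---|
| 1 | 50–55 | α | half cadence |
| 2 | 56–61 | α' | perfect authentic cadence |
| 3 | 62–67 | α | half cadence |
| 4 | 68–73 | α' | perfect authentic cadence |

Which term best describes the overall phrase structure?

repeated period

The cadence pattern HC–PAC–HC–PAC is weak–strong twice, and phrases 3–4 restate phrases 1–2: a period heard twice, not a double period (which would end weakly at phrase 2).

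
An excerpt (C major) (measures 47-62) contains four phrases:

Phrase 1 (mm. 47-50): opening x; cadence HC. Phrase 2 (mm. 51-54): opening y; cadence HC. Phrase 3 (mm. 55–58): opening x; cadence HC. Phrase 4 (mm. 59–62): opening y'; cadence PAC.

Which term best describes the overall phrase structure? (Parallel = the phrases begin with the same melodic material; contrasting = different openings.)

Four phrases in two halves: the first half (mm. 47-54) ends with a half cadence, the second (mm. 55–62) with a perfect authentic cadence — a large antecedent–consequent pair, i.e. a double period.
Phrase 3 begins with the same material as phrase 1, making it parallel.

parallel double period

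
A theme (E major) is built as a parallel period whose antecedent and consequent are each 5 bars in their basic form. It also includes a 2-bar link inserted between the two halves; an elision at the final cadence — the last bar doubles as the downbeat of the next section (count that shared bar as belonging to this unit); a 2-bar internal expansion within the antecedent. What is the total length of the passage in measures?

Basic parallel period: 5 + 5 = 10 bars.
10 (basic form) + 2 (link) + 2 (internal expansion) = 14.
The elision shares a bar with the next section but does not change this unit's count.

14 measures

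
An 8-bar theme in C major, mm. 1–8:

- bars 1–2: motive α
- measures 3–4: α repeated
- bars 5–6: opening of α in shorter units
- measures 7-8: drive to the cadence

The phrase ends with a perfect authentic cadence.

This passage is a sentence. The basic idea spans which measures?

measures 1–2

The presentation of a sentence is the basic idea (mm. 1–2) plus its repetition (measures 3–4); the basic idea is therefore mm. 1-2.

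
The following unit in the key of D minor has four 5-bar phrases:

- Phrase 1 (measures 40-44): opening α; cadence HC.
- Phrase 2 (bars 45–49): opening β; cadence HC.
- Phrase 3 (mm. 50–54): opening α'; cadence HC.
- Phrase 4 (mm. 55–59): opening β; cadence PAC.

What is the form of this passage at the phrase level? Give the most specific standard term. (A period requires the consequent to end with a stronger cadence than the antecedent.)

parallel double period

Four phrases in two halves: the first half (mm. 40-49) ends with a half cadence, the second (mm. 50-59) with a perfect authentic cadence — a large antecedent–consequent pair, i.e. a double period.
Phrase 3 begins with the same material as phrase 1, making it parallel.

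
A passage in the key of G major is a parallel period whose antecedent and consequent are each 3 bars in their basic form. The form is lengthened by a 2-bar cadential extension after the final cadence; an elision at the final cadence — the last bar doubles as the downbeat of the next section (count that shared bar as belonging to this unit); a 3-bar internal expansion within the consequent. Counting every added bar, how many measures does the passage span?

11 measures

Basic parallel period: 3 + 3 = 6 bars.
6 (basic form) + 2 (cadential extension) + 3 (internal expansion) = 11.
The elision shares a bar with the next section but does not change this unit's count.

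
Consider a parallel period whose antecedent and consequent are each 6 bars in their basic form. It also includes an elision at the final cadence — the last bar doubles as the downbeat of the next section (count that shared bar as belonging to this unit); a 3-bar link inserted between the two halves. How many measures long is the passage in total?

15 measures

Basic parallel period: 6 + 6 = 12 bars.
12 (basic form) + 3 (link) = 15.
The elision shares a bar with the next section but does not change this unit's count.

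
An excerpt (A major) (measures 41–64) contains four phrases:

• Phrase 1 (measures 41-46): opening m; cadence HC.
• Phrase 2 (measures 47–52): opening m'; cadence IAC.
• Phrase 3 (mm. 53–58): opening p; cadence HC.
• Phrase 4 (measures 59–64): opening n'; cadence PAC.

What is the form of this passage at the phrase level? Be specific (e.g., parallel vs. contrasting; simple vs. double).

Four phrases in two halves: the first half (mm. 41–52) ends with an imperfect authentic cadence, the second (bars 53–64) with a perfect authentic cadence — a large antecedent–consequent pair, i.e. a double period.
Phrase 3 begins with different material from phrase 1, making it contrasting.

contrasting double period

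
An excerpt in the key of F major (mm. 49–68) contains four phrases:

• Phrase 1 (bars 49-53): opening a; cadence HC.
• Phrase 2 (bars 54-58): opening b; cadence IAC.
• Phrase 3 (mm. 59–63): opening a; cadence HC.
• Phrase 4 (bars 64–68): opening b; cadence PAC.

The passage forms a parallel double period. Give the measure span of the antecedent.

In a double period the first pair of phrases (ending imperfect authentic cadence) is the large antecedent and the second pair (ending perfect authentic cadence) is the large consequent; the antecedent is measures 49–58.

measures 49–58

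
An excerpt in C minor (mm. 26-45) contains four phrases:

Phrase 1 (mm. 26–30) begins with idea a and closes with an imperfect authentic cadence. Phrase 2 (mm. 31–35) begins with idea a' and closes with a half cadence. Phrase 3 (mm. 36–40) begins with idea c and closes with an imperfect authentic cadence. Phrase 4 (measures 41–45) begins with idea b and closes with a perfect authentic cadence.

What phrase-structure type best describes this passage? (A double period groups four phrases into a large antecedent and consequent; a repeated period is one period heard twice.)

contrasting double period

Four phrases in two halves: the first half (mm. 26-35) ends with a half cadence, the second (measures 36–45) with a perfect authentic cadence — a large antecedent–consequent pair, i.e. a double period.
Phrase 3 begins with different material from phrase 1, making it contrasting.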